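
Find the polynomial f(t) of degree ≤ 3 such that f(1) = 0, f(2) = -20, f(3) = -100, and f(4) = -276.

f(t) = -6t^3 + 6t^2 + 4t - 4

Write f(t) = at^3 + bt^2 + ct + d. Substituting each data point gives a linear system:
  a + b + c + d = 0
  8a + 4b + 2c + d = -20
  27a + 9b + 3c + d = -100
  64a + 16b + 4c + d = -276
Solving the system yields a = -6, b = 6, c = 4, d = -4.
So f(t) = -6t^3 + 6t^2 + 4t - 4.
Check: f(3) = -100. ✓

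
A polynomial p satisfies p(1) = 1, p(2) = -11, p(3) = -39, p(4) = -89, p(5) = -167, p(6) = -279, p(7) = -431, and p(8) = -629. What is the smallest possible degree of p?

Forward differences of the values at t = 1, 2, 3, 4, 5, 6, 7, 8:
  p  : 1  -11  -39  -89  -167  -279  -431  -629
  Δ  : -12  -28  -50  -78  -112  -152  -198
  Δ^2: -16  -22  -28  -34  -40  -46
  Δ^3: -6  -6  -6  -6  -6
  Δ^4: 0  0  0  0
  Δ^5: 0  0  0
  Δ^6: 0  0
  Δ^7: 0
The third differences are constant (-6) and nonzero, while all higher differences vanish, so the minimal degree is 3.

3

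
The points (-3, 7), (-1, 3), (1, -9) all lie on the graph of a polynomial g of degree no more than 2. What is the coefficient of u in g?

Write g(u) = au^2 + bu + c. Substituting each data point gives a linear system:
  9a - 3b + c = 7
  a - b + c = 3
  a + b + c = -9
Solving the system yields a = -1, b = -6, c = -2.
So g(u) = -u^2 - 6u - 2.
The coefficient of u is -6.

-6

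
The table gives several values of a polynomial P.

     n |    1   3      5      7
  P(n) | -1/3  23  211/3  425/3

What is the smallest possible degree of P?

2

Forward differences of the values at n = 1, 3, 5, 7:
  P  : -1/3  23  211/3  425/3
  Δ  : 70/3  142/3  214/3
  Δ^2: 24  24
  Δ^3: 0
The second differences are constant (24) and nonzero, while all higher differences vanish, so the minimal degree is 2.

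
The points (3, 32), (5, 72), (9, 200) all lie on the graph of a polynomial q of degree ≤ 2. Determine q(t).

Write q(t) = at^2 + bt + c. Substituting each data point gives a linear system:
  9a + 3b + c = 32
  25a + 5b + c = 72
  81a + 9b + c = 200
Solving the system yields a = 2, b = 4, c = 2.
So q(t) = 2t² + 4t + 2.
Check: q(3) = 32. ✓

q(t) = 2t^2 + 4t + 2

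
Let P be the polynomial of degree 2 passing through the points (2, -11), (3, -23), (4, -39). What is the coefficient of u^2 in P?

Write P(u) = au^2 + bu + c. Substituting each data point gives a linear system:
  4a + 2b + c = -11
  9a + 3b + c = -23
  16a + 4b + c = -39
Solving the system yields a = -2, b = -2, c = 1.
So P(u) = -2u^2 - 2u + 1.
The leading coefficient is -2.

-2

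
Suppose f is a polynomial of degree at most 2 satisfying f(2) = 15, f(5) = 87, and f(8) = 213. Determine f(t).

f(t) = 3t^2 + 3t - 3

Write f(t) = at^2 + bt + c. Substituting each data point gives a linear system:
  4a + 2b + c = 15
  25a + 5b + c = 87
  64a + 8b + c = 213
Solving the system yields a = 3, b = 3, c = -3.
So f(t) = 3t² + 3t - 3.
Check: f(5) = 87. ✓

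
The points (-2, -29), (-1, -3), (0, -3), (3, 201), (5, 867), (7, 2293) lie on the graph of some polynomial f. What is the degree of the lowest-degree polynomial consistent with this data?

Divided differences on the nodes -2, -1, 0, 3, 5, 7:
  order 0: -29  -3  -3  201  867  2293
  order 1: 26  0  68  333  713
  order 2: -13  17  53  95
  order 3: 6  6  6
  order 4: 0  0
  order 5: 0
The order-3 divided differences are all 6 (nonzero) and every higher order vanishes, so the data lies on a polynomial of degree exactly 3.

3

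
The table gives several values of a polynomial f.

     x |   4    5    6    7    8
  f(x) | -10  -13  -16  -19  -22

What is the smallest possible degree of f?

Forward differences of the values at x = 4, 5, 6, 7, 8:
  f  : -10  -13  -16  -19  -22
  Δ  : -3  -3  -3  -3
  Δ^2: 0  0  0
  Δ^3: 0  0
  Δ^4: 0
The first differences are constant (-3) and nonzero, while all higher differences vanish, so the minimal degree is 1.

1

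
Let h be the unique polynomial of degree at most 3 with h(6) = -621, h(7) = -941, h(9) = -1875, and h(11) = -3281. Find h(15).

-7893

Using the Lagrange interpolation formula with nodes 6, 7, 9, 11:
  L_0(s) = (s - 7)(s - 9)(s - 11) / -15
  L_1(s) = (s - 6)(s - 9)(s - 11) / 8
  L_2(s) = (s - 6)(s - 7)(s - 11) / -12
  L_3(s) = (s - 6)(s - 7)(s - 9) / 40
Then h(s) = -621·L_0(s) - 941·L_1(s) - 1875·L_2(s) - 3281·L_3(s).
Expanding and collecting terms gives h(s) = -2s³ - 5s² - s - 3.
Evaluating at s = 15: h(15) = -7893.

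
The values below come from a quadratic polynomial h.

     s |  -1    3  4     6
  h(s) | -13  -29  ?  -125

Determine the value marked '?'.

The 3 known points determine the degree-2 polynomial uniquely.
Write h(s) = as^2 + bs + c. Substituting each data point gives a linear system:
  a - b + c = -13
  9a + 3b + c = -29
  36a + 6b + c = -125
Solving the system yields a = -4, b = 4, c = -5.
So h(s) = -4s^2 + 4s - 5.
Then h(4) = -53.

-53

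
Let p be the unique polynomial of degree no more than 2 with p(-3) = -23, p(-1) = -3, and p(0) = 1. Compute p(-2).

Using the Lagrange interpolation formula with nodes -3, -1, 0:
  L_0(t) = (t + 1)t / 6
  L_1(t) = (t + 3)t / -2
  L_2(t) = (t + 3)(t + 1) / 3
Then p(t) = -23·L_0(t) - 3·L_1(t) + 1·L_2(t).
Expanding and collecting terms gives p(t) = -2t² + 2t + 1.
Evaluating at t = -2: p(-2) = -11.

-11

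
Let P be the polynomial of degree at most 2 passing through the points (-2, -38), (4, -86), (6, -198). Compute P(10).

Write P(s) = as^2 + bs + c. Substituting each data point gives a linear system:
  4a - 2b + c = -38
  16a + 4b + c = -86
  36a + 6b + c = -198
Solving the system yields a = -6, b = 4, c = -6.
So P(s) = -6s^2 + 4s - 6.
Then P(10) = -566.

-566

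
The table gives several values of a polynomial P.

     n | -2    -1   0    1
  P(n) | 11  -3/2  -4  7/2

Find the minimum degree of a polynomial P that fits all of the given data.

Forward differences of the values at n = -2, -1, 0, 1:
  P  : 11  -3/2  -4  7/2
  Δ  : -25/2  -5/2  15/2
  Δ^2: 10  10
  Δ^3: 0
The second differences are constant (10) and nonzero, while all higher differences vanish, so the minimal degree is 2.

2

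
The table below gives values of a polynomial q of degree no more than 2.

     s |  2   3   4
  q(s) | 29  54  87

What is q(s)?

Using the Lagrange interpolation formula with nodes 2, 3, 4:
  L_0(s) = (s - 3)(s - 4) / 2
  L_1(s) = (s - 2)(s - 4) / -1
  L_2(s) = (s - 2)(s - 3) / 2
Then q(s) = 29·L_0(s) + 54·L_1(s) + 87·L_2(s).
Expanding and collecting terms gives q(s) = 4s^2 + 5s + 3.
Check: q(3) = 54. ✓

q(s) = 4s^2 + 5s + 3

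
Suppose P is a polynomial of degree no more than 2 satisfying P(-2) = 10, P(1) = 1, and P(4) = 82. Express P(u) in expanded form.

P(u) = 5u^2 + 2u - 6

Write P(u) = au^2 + bu + c. Substituting each data point gives a linear system:
  4a - 2b + c = 10
  a + b + c = 1
  16a + 4b + c = 82
Solving the system yields a = 5, b = 2, c = -6.
So P(u) = 5u² + 2u - 6.
Check: P(-2) = 10. ✓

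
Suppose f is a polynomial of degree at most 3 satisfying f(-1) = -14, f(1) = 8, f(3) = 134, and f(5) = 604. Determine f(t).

Using the Lagrange interpolation formula with nodes -1, 1, 3, 5:
  L_0(t) = (t - 1)(t - 3)(t - 5) / -48
  L_1(t) = (t + 1)(t - 3)(t - 5) / 16
  L_2(t) = (t + 1)(t - 1)(t - 5) / -16
  L_3(t) = (t + 1)(t - 1)(t - 3) / 48
Then f(t) = -14·L_0(t) + 8·L_1(t) + 134·L_2(t) + 604·L_3(t).
Expanding and collecting terms gives f(t) = 5t^3 - 2t^2 + 6t - 1.
Check: f(1) = 8. ✓

f(t) = 5t^3 - 2t^2 + 6t - 1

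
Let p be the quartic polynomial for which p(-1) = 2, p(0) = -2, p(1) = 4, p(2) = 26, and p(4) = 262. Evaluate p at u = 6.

Write p(u) = au^4 + bu^3 + cu^2 + du + e. Substituting each data point gives a linear system:
  a - b + c - d + e = 2
  e = -2
  a + b + c + d + e = 4
  16a + 8b + 4c + 2d + e = 26
  256a + 64b + 16c + 4d + e = 262
Solving the system yields a = 1, b = -1, c = 4, d = 2, e = -2.
So p(u) = u^4 - u^3 + 4u^2 + 2u - 2.
Then p(6) = 1234.

1234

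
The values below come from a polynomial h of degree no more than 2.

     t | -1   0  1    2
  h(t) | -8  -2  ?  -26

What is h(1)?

The 3 known points determine the degree-2 polynomial uniquely.
Write h(t) = at^2 + bt + c. Substituting each data point gives a linear system:
  a - b + c = -8
  c = -2
  4a + 2b + c = -26
Solving the system yields a = -6, b = 0, c = -2.
So h(t) = -6t^2 - 2.
Then h(1) = -8.

-8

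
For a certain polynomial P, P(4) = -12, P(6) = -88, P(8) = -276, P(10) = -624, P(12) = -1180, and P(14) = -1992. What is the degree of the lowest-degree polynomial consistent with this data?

3

Forward differences of the values at s = 4, 6, 8, 10, 12, 14:
  P  : -12  -88  -276  -624  -1180  -1992
  Δ  : -76  -188  -348  -556  -812
  Δ^2: -112  -160  -208  -256
  Δ^3: -48  -48  -48
  Δ^4: 0  0
  Δ^5: 0
The third differences are constant (-48) and nonzero, while all higher differences vanish, so the minimal degree is 3.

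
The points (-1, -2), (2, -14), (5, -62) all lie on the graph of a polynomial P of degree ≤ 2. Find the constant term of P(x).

-2

Write P(x) = ax^2 + bx + c. Substituting each data point gives a linear system:
  a - b + c = -2
  4a + 2b + c = -14
  25a + 5b + c = -62
Solving the system yields a = -2, b = -2, c = -2.
So P(x) = -2x² - 2x - 2.
The constant term is -2.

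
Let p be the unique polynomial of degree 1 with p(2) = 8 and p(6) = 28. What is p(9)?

Write p(t) = at + b. Substituting each data point gives a linear system:
  2a + b = 8
  6a + b = 28
Solving the system yields a = 5, b = -2.
So p(t) = 5t - 2.
Then p(9) = 43.

43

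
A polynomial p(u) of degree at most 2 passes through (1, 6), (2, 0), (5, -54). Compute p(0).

Write p(u) = au^2 + bu + c. Substituting each data point gives a linear system:
  a + b + c = 6
  4a + 2b + c = 0
  25a + 5b + c = -54
Solving the system yields a = -3, b = 3, c = 6.
So p(u) = -3u² + 3u + 6.
Then p(0) = 6.

6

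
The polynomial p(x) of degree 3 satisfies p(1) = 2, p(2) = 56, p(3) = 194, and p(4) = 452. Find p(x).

Using the Lagrange interpolation formula with nodes 1, 2, 3, 4:
  L_0(x) = (x - 2)(x - 3)(x - 4) / -6
  L_1(x) = (x - 1)(x - 3)(x - 4) / 2
  L_2(x) = (x - 1)(x - 2)(x - 4) / -2
  L_3(x) = (x - 1)(x - 2)(x - 3) / 6
Then p(x) = 2·L_0(x) + 56·L_1(x) + 194·L_2(x) + 452·L_3(x).
Expanding and collecting terms gives p(x) = 6x³ + 6x² - 6x - 4.
Check: p(2) = 56. ✓

p(x) = 6x^3 + 6x^2 - 6x - 4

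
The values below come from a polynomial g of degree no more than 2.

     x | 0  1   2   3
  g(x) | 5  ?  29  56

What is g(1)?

The 3 known points determine the degree-2 polynomial uniquely.
Write g(x) = ax^2 + bx + c. Substituting each data point gives a linear system:
  c = 5
  4a + 2b + c = 29
  9a + 3b + c = 56
Solving the system yields a = 5, b = 2, c = 5.
So g(x) = 5x^2 + 2x + 5.
Then g(1) = 12.

12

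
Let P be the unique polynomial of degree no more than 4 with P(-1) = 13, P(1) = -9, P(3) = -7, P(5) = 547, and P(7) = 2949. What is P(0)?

Write P(t) = at^4 + bt^3 + ct^2 + dt + e. Substituting each data point gives a linear system:
  a - b + c - d + e = 13
  a + b + c + d + e = -9
  81a + 27b + 9c + 3d + e = -7
  625a + 125b + 25c + 5d + e = 547
  2401a + 343b + 49c + 7d + e = 2949
Solving the system yields a = 2, b = -5, c = -2, d = -6, e = 2.
So P(t) = 2t⁴ - 5t³ - 2t² - 6t + 2.
Then P(0) = 2.

2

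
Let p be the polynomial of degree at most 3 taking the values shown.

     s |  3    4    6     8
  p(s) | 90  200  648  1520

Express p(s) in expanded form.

p(s) = 3s^3 - s^2 + 6s

Write p(s) = as^3 + bs^2 + cs + d. Substituting each data point gives a linear system:
  27a + 9b + 3c + d = 90
  64a + 16b + 4c + d = 200
  216a + 36b + 6c + d = 648
  512a + 64b + 8c + d = 1520
Solving the system yields a = 3, b = -1, c = 6, d = 0.
So p(s) = 3s^3 - s^2 + 6s.
Check: p(8) = 1520. ✓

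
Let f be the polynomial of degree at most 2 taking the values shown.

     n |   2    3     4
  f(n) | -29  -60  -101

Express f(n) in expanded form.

f(n) = -5n^2 - 6n + 3

Using the Lagrange interpolation formula with nodes 2, 3, 4:
  L_0(n) = (n - 3)(n - 4) / 2
  L_1(n) = (n - 2)(n - 4) / -1
  L_2(n) = (n - 2)(n - 3) / 2
Then f(n) = -29·L_0(n) - 60·L_1(n) - 101·L_2(n).
Expanding and collecting terms gives f(n) = -5n² - 6n + 3.
Check: f(3) = -60. ✓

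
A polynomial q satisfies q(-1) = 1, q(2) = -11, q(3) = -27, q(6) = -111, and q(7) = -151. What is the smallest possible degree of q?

Divided differences on the nodes -1, 2, 3, 6, 7:
  order 0: 1  -11  -27  -111  -151
  order 1: -4  -16  -28  -40
  order 2: -3  -3  -3
  order 3: 0  0
  order 4: 0
The order-2 divided differences are all -3 (nonzero) and every higher order vanishes, so the data lies on a polynomial of degree exactly 2.

2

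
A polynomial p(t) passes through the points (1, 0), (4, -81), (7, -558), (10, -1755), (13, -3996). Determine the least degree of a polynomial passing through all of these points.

3

Forward differences of the values at t = 1, 4, 7, 10, 13:
  p  : 0  -81  -558  -1755  -3996
  Δ  : -81  -477  -1197  -2241
  Δ^2: -396  -720  -1044
  Δ^3: -324  -324
  Δ^4: 0
The third differences are constant (-324) and nonzero, while all higher differences vanish, so the minimal degree is 3.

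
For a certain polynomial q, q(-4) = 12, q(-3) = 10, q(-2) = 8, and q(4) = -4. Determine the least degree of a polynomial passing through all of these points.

Divided differences on the nodes -4, -3, -2, 4:
  order 0: 12  10  8  -4
  order 1: -2  -2  -2
  order 2: 0  0
  order 3: 0
The order-1 divided differences are all -2 (nonzero) and every higher order vanishes, so the data lies on a polynomial of degree exactly 1.

1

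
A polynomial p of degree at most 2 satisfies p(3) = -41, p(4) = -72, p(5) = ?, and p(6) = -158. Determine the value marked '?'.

-111

The 3 known points determine the degree-2 polynomial uniquely.
Write p(t) = at^2 + bt + c. Substituting each data point gives a linear system:
  9a + 3b + c = -41
  16a + 4b + c = -72
  36a + 6b + c = -158
Solving the system yields a = -4, b = -3, c = 4.
So p(t) = -4t^2 - 3t + 4.
Then p(5) = -111.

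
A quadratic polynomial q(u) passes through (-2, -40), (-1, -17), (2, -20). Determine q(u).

Write q(u) = au^2 + bu + c. Substituting each data point gives a linear system:
  4a - 2b + c = -40
  a - b + c = -17
  4a + 2b + c = -20
Solving the system yields a = -6, b = 5, c = -6.
So q(u) = -6u² + 5u - 6.
Check: q(2) = -20. ✓

q(u) = -6u^2 + 5u - 6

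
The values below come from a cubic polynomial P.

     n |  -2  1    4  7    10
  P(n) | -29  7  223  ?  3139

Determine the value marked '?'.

On equispaced nodes a degree-3 polynomial has vanishing fourth forward difference, so
  P(-2) - 4·P(1) + 6·P(4) - 4·P(7) + P(10) = 0.
Substituting the known values and solving for P(7):
  -4·P(7) = -4420
  P(7) = 1105.

1105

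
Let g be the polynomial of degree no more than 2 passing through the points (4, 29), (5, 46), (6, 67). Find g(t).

Write g(t) = at^2 + bt + c. Substituting each data point gives a linear system:
  16a + 4b + c = 29
  25a + 5b + c = 46
  36a + 6b + c = 67
Solving the system yields a = 2, b = -1, c = 1.
So g(t) = 2t² - t + 1.
Check: g(6) = 67. ✓

g(t) = 2t^2 - t + 1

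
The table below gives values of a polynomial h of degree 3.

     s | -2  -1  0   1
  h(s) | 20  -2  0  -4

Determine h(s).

Using the Lagrange interpolation formula with nodes -2, -1, 0, 1:
  L_0(s) = (s + 1)s(s - 1) / -6
  L_1(s) = (s + 2)s(s - 1) / 2
  L_2(s) = (s + 2)(s + 1)(s - 1) / -2
  L_3(s) = (s + 2)(s + 1)s / 6
Then h(s) = 20·L_0(s) - 2·L_1(s) + 0·L_2(s) - 4·L_3(s).
Expanding and collecting terms gives h(s) = -5s³ - 3s² + 4s.
Check: h(1) = -4. ✓

h(s) = -5s^3 - 3s^2 + 4s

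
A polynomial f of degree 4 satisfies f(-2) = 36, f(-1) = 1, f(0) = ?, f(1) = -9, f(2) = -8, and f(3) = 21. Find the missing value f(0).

On equispaced nodes a degree-4 polynomial has vanishing fifth forward difference, so
  - f(-2) + 5·f(-1) - 10·f(0) + 10·f(1) - 5·f(2) + f(3) = 0.
Substituting the known values and solving for f(0):
  -10·f(0) = 60
  f(0) = -6.

-6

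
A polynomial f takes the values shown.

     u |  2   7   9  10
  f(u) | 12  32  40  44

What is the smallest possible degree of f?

1

Divided differences on the nodes 2, 7, 9, 10:
  order 0: 12  32  40  44
  order 1: 4  4  4
  order 2: 0  0
  order 3: 0
The order-1 divided differences are all 4 (nonzero) and every higher order vanishes, so the data lies on a polynomial of degree exactly 1.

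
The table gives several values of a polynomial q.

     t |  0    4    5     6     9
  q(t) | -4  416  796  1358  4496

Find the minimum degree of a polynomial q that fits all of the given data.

3

Divided differences on the nodes 0, 4, 5, 6, 9:
  order 0: -4  416  796  1358  4496
  order 1: 105  380  562  1046
  order 2: 55  91  121
  order 3: 6  6
  order 4: 0
The order-3 divided differences are all 6 (nonzero) and every higher order vanishes, so the data lies on a polynomial of degree exactly 3.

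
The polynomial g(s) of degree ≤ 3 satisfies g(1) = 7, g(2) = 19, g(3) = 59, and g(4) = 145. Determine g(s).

Write g(s) = as^3 + bs^2 + cs + d. Substituting each data point gives a linear system:
  a + b + c + d = 7
  8a + 4b + 2c + d = 19
  27a + 9b + 3c + d = 59
  64a + 16b + 4c + d = 145
Solving the system yields a = 3, b = -4, c = 3, d = 5.
So g(s) = 3s^3 - 4s^2 + 3s + 5.
Check: g(1) = 7. ✓

g(s) = 3s^3 - 4s^2 + 3s + 5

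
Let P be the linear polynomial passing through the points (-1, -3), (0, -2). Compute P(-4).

Using the Lagrange interpolation formula with nodes -1, 0:
  L_0(t) = t / -1
  L_1(t) = (t + 1) / 1
Then P(t) = -3·L_0(t) - 2·L_1(t).
Expanding and collecting terms gives P(t) = t - 2.
Evaluating at t = -4: P(-4) = -6.

-6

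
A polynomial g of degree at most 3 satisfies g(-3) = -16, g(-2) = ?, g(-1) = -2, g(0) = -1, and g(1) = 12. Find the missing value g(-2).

-3

The 4 known points determine the degree-3 polynomial uniquely.
Write g(u) = au^3 + bu^2 + cu + d. Substituting each data point gives a linear system:
  -27a + 9b - 3c + d = -16
  -a + b - c + d = -2
  d = -1
  a + b + c + d = 12
Solving the system yields a = 2, b = 6, c = 5, d = -1.
So g(u) = 2u³ + 6u² + 5u - 1.
Then g(-2) = -3.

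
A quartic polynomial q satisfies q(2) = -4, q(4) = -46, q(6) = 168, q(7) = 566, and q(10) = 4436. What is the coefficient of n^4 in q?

Write q(n) = an^4 + bn^3 + cn^2 + dn + e. Substituting each data point gives a linear system:
  16a + 8b + 4c + 2d + e = -4
  256a + 64b + 16c + 4d + e = -46
  1296a + 216b + 36c + 6d + e = 168
  2401a + 343b + 49c + 7d + e = 566
  10000a + 1000b + 100c + 10d + e = 4436
Solving the system yields a = 1, b = -6, c = 4, d = 3, e = 6.
So q(n) = n⁴ - 6n³ + 4n² + 3n + 6.
The leading coefficient is 1.

1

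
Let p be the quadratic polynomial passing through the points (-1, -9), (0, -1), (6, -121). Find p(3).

-25

Using the Lagrange interpolation formula with nodes -1, 0, 6:
  L_0(n) = n(n - 6) / 7
  L_1(n) = (n + 1)(n - 6) / -6
  L_2(n) = (n + 1)n / 42
Then p(n) = -9·L_0(n) - 1·L_1(n) - 121·L_2(n).
Expanding and collecting terms gives p(n) = -4n^2 + 4n - 1.
Evaluating at n = 3: p(3) = -25.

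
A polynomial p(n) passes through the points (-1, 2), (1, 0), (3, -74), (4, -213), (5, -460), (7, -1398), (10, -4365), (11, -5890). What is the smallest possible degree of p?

Divided differences on the nodes -1, 1, 3, 4, 5, 7, 10, 11:
  order 0: 2  0  -74  -213  -460  -1398  -4365  -5890
  order 1: -1  -37  -139  -247  -469  -989  -1525
  order 2: -9  -34  -54  -74  -104  -134
  order 3: -5  -5  -5  -5  -5
  order 4: 0  0  0  0
  order 5: 0  0  0
  order 6: 0  0
  order 7: 0
The order-3 divided differences are all -5 (nonzero) and every higher order vanishes, so the data lies on a polynomial of degree exactly 3.

3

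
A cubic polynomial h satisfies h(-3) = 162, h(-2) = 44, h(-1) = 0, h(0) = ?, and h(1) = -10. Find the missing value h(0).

The 4 known points determine the degree-3 polynomial uniquely.
Write h(x) = ax^3 + bx^2 + cx + d. Substituting each data point gives a linear system:
  -27a + 9b - 3c + d = 162
  -8a + 4b - 2c + d = 44
  -a + b - c + d = 0
  a + b + c + d = -10
Solving the system yields a = -6, b = 1, c = 1, d = -6.
So h(x) = -6x^3 + x^2 + x - 6.
Then h(0) = -6.

-6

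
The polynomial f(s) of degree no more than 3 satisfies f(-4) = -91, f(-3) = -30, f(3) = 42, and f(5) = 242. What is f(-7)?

Using the Lagrange interpolation formula with nodes -4, -3, 3, 5:
  L_0(s) = (s + 3)(s - 3)(s - 5) / -63
  L_1(s) = (s + 4)(s - 3)(s - 5) / 48
  L_2(s) = (s + 4)(s + 3)(s - 5) / -84
  L_3(s) = (s + 4)(s + 3)(s - 3) / 144
Then f(s) = -91·L_0(s) - 30·L_1(s) + 42·L_2(s) + 242·L_3(s).
Expanding and collecting terms gives f(s) = 2s^3 + s^2 - 6s - 3.
Evaluating at s = -7: f(-7) = -598.

-598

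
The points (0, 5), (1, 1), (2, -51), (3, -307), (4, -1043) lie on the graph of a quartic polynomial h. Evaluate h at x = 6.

-5659

Using the Lagrange interpolation formula with nodes 0, 1, 2, 3, 4:
  L_0(x) = (x - 1)(x - 2)(x - 3)(x - 4) / 24
  L_1(x) = x(x - 2)(x - 3)(x - 4) / -6
  L_2(x) = x(x - 1)(x - 3)(x - 4) / 4
  L_3(x) = x(x - 1)(x - 2)(x - 4) / -6
  L_4(x) = x(x - 1)(x - 2)(x - 3) / 24
Then h(x) = 5·L_0(x) + 1·L_1(x) - 51·L_2(x) - 307·L_3(x) - 1043·L_4(x).
Expanding and collecting terms gives h(x) = -5x⁴ + 4x³ - x² - 2x + 5.
Evaluating at x = 6: h(6) = -5659.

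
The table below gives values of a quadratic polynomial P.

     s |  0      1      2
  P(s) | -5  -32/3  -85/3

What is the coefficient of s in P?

Write P(s) = as^2 + bs + c. Substituting each data point gives a linear system:
  c = -5
  a + b + c = -32/3
  4a + 2b + c = -85/3
Solving the system yields a = -6, b = 1/3, c = -5.
So P(s) = -6s^2 + (1/3)s - 5.
The coefficient of s is 1/3.

1/3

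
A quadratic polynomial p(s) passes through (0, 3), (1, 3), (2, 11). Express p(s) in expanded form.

p(s) = 4s^2 - 4s + 3

Write p(s) = as^2 + bs + c. Substituting each data point gives a linear system:
  c = 3
  a + b + c = 3
  4a + 2b + c = 11
Solving the system yields a = 4, b = -4, c = 3.
So p(s) = 4s^2 - 4s + 3.
Check: p(0) = 3. ✓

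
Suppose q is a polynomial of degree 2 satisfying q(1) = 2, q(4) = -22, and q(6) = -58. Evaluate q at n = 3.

-10

Write q(n) = an^2 + bn + c. Substituting each data point gives a linear system:
  a + b + c = 2
  16a + 4b + c = -22
  36a + 6b + c = -58
Solving the system yields a = -2, b = 2, c = 2.
So q(n) = -2n^2 + 2n + 2.
Then q(3) = -10.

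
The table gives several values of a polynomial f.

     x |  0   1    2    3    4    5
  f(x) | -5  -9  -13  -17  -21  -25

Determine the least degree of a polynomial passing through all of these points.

Forward differences of the values at x = 0, 1, 2, 3, 4, 5:
  f  : -5  -9  -13  -17  -21  -25
  Δ  : -4  -4  -4  -4  -4
  Δ^2: 0  0  0  0
  Δ^3: 0  0  0
  Δ^4: 0  0
  Δ^5: 0
The first differences are constant (-4) and nonzero, while all higher differences vanish, so the minimal degree is 1.

1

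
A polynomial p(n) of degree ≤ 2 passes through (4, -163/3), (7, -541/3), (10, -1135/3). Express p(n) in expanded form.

Write p(n) = an^2 + bn + c. Substituting each data point gives a linear system:
  16a + 4b + c = -163/3
  49a + 7b + c = -541/3
  100a + 10b + c = -1135/3
Solving the system yields a = -4, b = 2, c = 5/3.
So p(n) = -4n^2 + 2n + 5/3.
Check: p(10) = -1135/3. ✓

p(n) = -4n^2 + 2n + 5/3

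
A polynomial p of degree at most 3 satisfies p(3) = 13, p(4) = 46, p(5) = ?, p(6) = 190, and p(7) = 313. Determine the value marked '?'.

103

On equispaced nodes a degree-3 polynomial has vanishing fourth forward difference, so
  p(3) - 4·p(4) + 6·p(5) - 4·p(6) + p(7) = 0.
Substituting the known values and solving for p(5):
  6·p(5) = 618
  p(5) = 103.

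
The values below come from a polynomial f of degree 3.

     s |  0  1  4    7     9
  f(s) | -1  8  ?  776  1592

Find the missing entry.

The 4 known points determine the degree-3 polynomial uniquely.
Write f(s) = as^3 + bs^2 + cs + d. Substituting each data point gives a linear system:
  d = -1
  a + b + c + d = 8
  343a + 49b + 7c + d = 776
  729a + 81b + 9c + d = 1592
Solving the system yields a = 2, b = 1, c = 6, d = -1.
So f(s) = 2s³ + s² + 6s - 1.
Then f(4) = 167.

167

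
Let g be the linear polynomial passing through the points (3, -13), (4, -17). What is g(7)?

-29

Write g(u) = au + b. Substituting each data point gives a linear system:
  3a + b = -13
  4a + b = -17
Solving the system yields a = -4, b = -1.
So g(u) = -4u - 1.
Then g(7) = -29.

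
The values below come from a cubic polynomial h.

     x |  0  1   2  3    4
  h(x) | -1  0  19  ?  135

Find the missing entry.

On equispaced nodes a degree-3 polynomial has vanishing fourth forward difference, so
  h(0) - 4·h(1) + 6·h(2) - 4·h(3) + h(4) = 0.
Substituting the known values and solving for h(3):
  -4·h(3) = -248
  h(3) = 62.

62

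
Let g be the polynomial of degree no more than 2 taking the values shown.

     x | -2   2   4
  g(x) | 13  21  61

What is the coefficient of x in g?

Write g(x) = ax^2 + bx + c. Substituting each data point gives a linear system:
  4a - 2b + c = 13
  4a + 2b + c = 21
  16a + 4b + c = 61
Solving the system yields a = 3, b = 2, c = 5.
So g(x) = 3x^2 + 2x + 5.
The coefficient of x is 2.

2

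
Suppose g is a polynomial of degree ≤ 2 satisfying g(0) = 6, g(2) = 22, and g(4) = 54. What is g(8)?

166

Write g(u) = au^2 + bu + c. Substituting each data point gives a linear system:
  c = 6
  4a + 2b + c = 22
  16a + 4b + c = 54
Solving the system yields a = 2, b = 4, c = 6.
So g(u) = 2u^2 + 4u + 6.
Then g(8) = 166.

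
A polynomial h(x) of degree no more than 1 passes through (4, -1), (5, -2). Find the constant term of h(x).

3

Write h(x) = ax + b. Substituting each data point gives a linear system:
  4a + b = -1
  5a + b = -2
Solving the system yields a = -1, b = 3.
So h(x) = -x + 3.
The constant term is 3.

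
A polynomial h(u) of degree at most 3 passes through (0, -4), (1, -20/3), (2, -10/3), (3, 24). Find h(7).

2200/3

Forward differences of the values at u = 0, 1, 2, 3:
  h  : -4  -20/3  -10/3  24
  Δ  : -8/3  10/3  82/3
  Δ^2: 6  24
  Δ^3: 18
The third differences are constant, confirming degree 3.
Interpolating (Newton forward form) and evaluating at u = 7 gives h(7) = 2200/3.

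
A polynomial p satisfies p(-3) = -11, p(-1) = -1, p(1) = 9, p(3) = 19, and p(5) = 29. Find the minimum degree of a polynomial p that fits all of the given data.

1

Forward differences of the values at s = -3, -1, 1, 3, 5:
  p  : -11  -1  9  19  29
  Δ  : 10  10  10  10
  Δ^2: 0  0  0
  Δ^3: 0  0
  Δ^4: 0
The first differences are constant (10) and nonzero, while all higher differences vanish, so the minimal degree is 1.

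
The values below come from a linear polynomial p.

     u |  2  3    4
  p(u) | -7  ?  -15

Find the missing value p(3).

-11

The 2 known points determine the degree-1 polynomial uniquely.
Write p(u) = au + b. Substituting each data point gives a linear system:
  2a + b = -7
  4a + b = -15
Solving the system yields a = -4, b = 1.
So p(u) = -4u + 1.
Then p(3) = -11.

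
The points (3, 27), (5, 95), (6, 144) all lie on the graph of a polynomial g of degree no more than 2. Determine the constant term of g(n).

0

Write g(n) = an^2 + bn + c. Substituting each data point gives a linear system:
  9a + 3b + c = 27
  25a + 5b + c = 95
  36a + 6b + c = 144
Solving the system yields a = 5, b = -6, c = 0.
So g(n) = 5n^2 - 6n.
The constant term is 0.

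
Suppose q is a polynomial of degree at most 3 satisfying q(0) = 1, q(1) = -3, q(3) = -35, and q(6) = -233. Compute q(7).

-363

Using the Lagrange interpolation formula with nodes 0, 1, 3, 6:
  L_0(u) = (u - 1)(u - 3)(u - 6) / -18
  L_1(u) = u(u - 3)(u - 6) / 10
  L_2(u) = u(u - 1)(u - 6) / -18
  L_3(u) = u(u - 1)(u - 3) / 90
Then q(u) = 1·L_0(u) - 3·L_1(u) - 35·L_2(u) - 233·L_3(u).
Expanding and collecting terms gives q(u) = -u³ - 3u + 1.
Evaluating at u = 7: q(7) = -363.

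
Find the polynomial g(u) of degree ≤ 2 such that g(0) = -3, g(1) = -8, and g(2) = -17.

Write g(u) = au^2 + bu + c. Substituting each data point gives a linear system:
  c = -3
  a + b + c = -8
  4a + 2b + c = -17
Solving the system yields a = -2, b = -3, c = -3.
So g(u) = -2u^2 - 3u - 3.
Check: g(2) = -17. ✓

g(u) = -2u^2 - 3u - 3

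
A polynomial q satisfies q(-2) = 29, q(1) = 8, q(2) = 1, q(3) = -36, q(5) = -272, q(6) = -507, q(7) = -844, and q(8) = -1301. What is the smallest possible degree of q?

3

Divided differences on the nodes -2, 1, 2, 3, 5, 6, 7, 8:
  order 0: 29  8  1  -36  -272  -507  -844  -1301
  order 1: -7  -7  -37  -118  -235  -337  -457
  order 2: 0  -15  -27  -39  -51  -60
  order 3: -3  -3  -3  -3  -3
  order 4: 0  0  0  0
  order 5: 0  0  0
  order 6: 0  0
  order 7: 0
The order-3 divided differences are all -3 (nonzero) and every higher order vanishes, so the data lies on a polynomial of degree exactly 3.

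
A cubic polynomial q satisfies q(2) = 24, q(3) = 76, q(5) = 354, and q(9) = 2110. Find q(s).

q(s) = 3s^3 - s^2 + 4

Write q(s) = as^3 + bs^2 + cs + d. Substituting each data point gives a linear system:
  8a + 4b + 2c + d = 24
  27a + 9b + 3c + d = 76
  125a + 25b + 5c + d = 354
  729a + 81b + 9c + d = 2110
Solving the system yields a = 3, b = -1, c = 0, d = 4.
So q(s) = 3s^3 - s^2 + 4.
Check: q(9) = 2110. ✓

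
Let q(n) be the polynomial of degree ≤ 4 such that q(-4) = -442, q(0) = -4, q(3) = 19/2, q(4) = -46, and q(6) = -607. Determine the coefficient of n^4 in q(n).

Write q(n) = an^4 + bn^3 + cn^2 + dn + e. Substituting each data point gives a linear system:
  256a - 64b + 16c - 4d + e = -442
  e = -4
  81a + 27b + 9c + 3d + e = 19/2
  256a + 64b + 16c + 4d + e = -46
  1296a + 216b + 36c + 6d + e = -607
Solving the system yields a = -1, b = 3, c = 1, d = 3/2, e = -4.
So q(n) = -n^4 + 3n^3 + n^2 + (3/2)n - 4.
The leading coefficient is -1.

-1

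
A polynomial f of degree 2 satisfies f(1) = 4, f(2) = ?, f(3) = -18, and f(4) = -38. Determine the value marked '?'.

On equispaced nodes a degree-2 polynomial has vanishing third forward difference, so
  - f(1) + 3·f(2) - 3·f(3) + f(4) = 0.
Substituting the known values and solving for f(2):
  3·f(2) = -12
  f(2) = -4.

-4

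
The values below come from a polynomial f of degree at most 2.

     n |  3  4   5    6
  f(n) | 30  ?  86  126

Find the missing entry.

The 3 known points determine the degree-2 polynomial uniquely.
Write f(n) = an^2 + bn + c. Substituting each data point gives a linear system:
  9a + 3b + c = 30
  25a + 5b + c = 86
  36a + 6b + c = 126
Solving the system yields a = 4, b = -4, c = 6.
So f(n) = 4n^2 - 4n + 6.
Then f(4) = 54.

54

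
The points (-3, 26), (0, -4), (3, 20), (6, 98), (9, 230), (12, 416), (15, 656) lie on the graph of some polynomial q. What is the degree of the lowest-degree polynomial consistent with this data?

2

Forward differences of the values at s = -3, 0, 3, 6, 9, 12, 15:
  q  : 26  -4  20  98  230  416  656
  Δ  : -30  24  78  132  186  240
  Δ^2: 54  54  54  54  54
  Δ^3: 0  0  0  0
  Δ^4: 0  0  0
  Δ^5: 0  0
  Δ^6: 0
The second differences are constant (54) and nonzero, while all higher differences vanish, so the minimal degree is 2.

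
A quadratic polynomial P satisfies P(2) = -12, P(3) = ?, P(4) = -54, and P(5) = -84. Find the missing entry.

-30

The 3 known points determine the degree-2 polynomial uniquely.
Write P(s) = as^2 + bs + c. Substituting each data point gives a linear system:
  4a + 2b + c = -12
  16a + 4b + c = -54
  25a + 5b + c = -84
Solving the system yields a = -3, b = -3, c = 6.
So P(s) = -3s² - 3s + 6.
Then P(3) = -30.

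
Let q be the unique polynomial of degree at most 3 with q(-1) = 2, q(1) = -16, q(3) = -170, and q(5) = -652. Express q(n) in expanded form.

q(n) = -4n^3 - 5n^2 - 5n - 2

Using the Lagrange interpolation formula with nodes -1, 1, 3, 5:
  L_0(n) = (n - 1)(n - 3)(n - 5) / -48
  L_1(n) = (n + 1)(n - 3)(n - 5) / 16
  L_2(n) = (n + 1)(n - 1)(n - 5) / -16
  L_3(n) = (n + 1)(n - 1)(n - 3) / 48
Then q(n) = 2·L_0(n) - 16·L_1(n) - 170·L_2(n) - 652·L_3(n).
Expanding and collecting terms gives q(n) = -4n^3 - 5n^2 - 5n - 2.
Check: q(1) = -16. ✓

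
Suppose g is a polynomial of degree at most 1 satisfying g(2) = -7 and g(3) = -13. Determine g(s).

g(s) = -6s + 5

Write g(s) = as + b. Substituting each data point gives a linear system:
  2a + b = -7
  3a + b = -13
Solving the system yields a = -6, b = 5.
So g(s) = -6s + 5.
Check: g(3) = -13. ✓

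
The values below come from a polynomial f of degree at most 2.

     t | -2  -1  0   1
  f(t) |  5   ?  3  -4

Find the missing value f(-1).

6

On equispaced nodes a degree-2 polynomial has vanishing third forward difference, so
  - f(-2) + 3·f(-1) - 3·f(0) + f(1) = 0.
Substituting the known values and solving for f(-1):
  3·f(-1) = 18
  f(-1) = 6.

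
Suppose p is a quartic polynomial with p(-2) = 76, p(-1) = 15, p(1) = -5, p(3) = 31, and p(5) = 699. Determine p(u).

p(u) = 2u^4 - 4u^3 - u^2 - 6u + 4

Write p(u) = au^4 + bu^3 + cu^2 + du + e. Substituting each data point gives a linear system:
  16a - 8b + 4c - 2d + e = 76
  a - b + c - d + e = 15
  a + b + c + d + e = -5
  81a + 27b + 9c + 3d + e = 31
  625a + 125b + 25c + 5d + e = 699
Solving the system yields a = 2, b = -4, c = -1, d = -6, e = 4.
So p(u) = 2u^4 - 4u^3 - u^2 - 6u + 4.
Check: p(3) = 31. ✓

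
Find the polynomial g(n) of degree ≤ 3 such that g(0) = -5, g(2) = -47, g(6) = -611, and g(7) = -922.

Write g(n) = an^3 + bn^2 + cn + d. Substituting each data point gives a linear system:
  d = -5
  8a + 4b + 2c + d = -47
  216a + 36b + 6c + d = -611
  343a + 49b + 7c + d = -922
Solving the system yields a = -2, b = -4, c = -5, d = -5.
So g(n) = -2n^3 - 4n^2 - 5n - 5.
Check: g(2) = -47. ✓

g(n) = -2n^3 - 4n^2 - 5n - 5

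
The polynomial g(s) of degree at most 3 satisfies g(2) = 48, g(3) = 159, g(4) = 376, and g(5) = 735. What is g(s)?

g(s) = 6s^3 - s^2 + 2s

Using the Lagrange interpolation formula with nodes 2, 3, 4, 5:
  L_0(s) = (s - 3)(s - 4)(s - 5) / -6
  L_1(s) = (s - 2)(s - 4)(s - 5) / 2
  L_2(s) = (s - 2)(s - 3)(s - 5) / -2
  L_3(s) = (s - 2)(s - 3)(s - 4) / 6
Then g(s) = 48·L_0(s) + 159·L_1(s) + 376·L_2(s) + 735·L_3(s).
Expanding and collecting terms gives g(s) = 6s³ - s² + 2s.
Check: g(5) = 735. ✓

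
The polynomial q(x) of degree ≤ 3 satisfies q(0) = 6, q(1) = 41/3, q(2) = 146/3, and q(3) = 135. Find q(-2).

-70/3

Write q(x) = ax^3 + bx^2 + cx + d. Substituting each data point gives a linear system:
  d = 6
  a + b + c + d = 41/3
  8a + 4b + 2c + d = 146/3
  27a + 9b + 3c + d = 135
Solving the system yields a = 4, b = 5/3, c = 2, d = 6.
So q(x) = 4x^3 + (5/3)x^2 + 2x + 6.
Then q(-2) = -70/3.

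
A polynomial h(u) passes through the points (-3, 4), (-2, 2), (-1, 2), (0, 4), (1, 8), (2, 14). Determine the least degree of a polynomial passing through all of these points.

2

Forward differences of the values at u = -3, -2, -1, 0, 1, 2:
  h  : 4  2  2  4  8  14
  Δ  : -2  0  2  4  6
  Δ^2: 2  2  2  2
  Δ^3: 0  0  0
  Δ^4: 0  0
  Δ^5: 0
The second differences are constant (2) and nonzero, while all higher differences vanish, so the minimal degree is 2.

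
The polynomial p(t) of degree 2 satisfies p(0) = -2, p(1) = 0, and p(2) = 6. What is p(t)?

p(t) = 2t^2 - 2

Write p(t) = at^2 + bt + c. Substituting each data point gives a linear system:
  c = -2
  a + b + c = 0
  4a + 2b + c = 6
Solving the system yields a = 2, b = 0, c = -2.
So p(t) = 2t² - 2.
Check: p(1) = 0. ✓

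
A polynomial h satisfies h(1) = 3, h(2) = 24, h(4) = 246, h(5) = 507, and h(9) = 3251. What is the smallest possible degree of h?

3

Divided differences on the nodes 1, 2, 4, 5, 9:
  order 0: 3  24  246  507  3251
  order 1: 21  111  261  686
  order 2: 30  50  85
  order 3: 5  5
  order 4: 0
The order-3 divided differences are all 5 (nonzero) and every higher order vanishes, so the data lies on a polynomial of degree exactly 3.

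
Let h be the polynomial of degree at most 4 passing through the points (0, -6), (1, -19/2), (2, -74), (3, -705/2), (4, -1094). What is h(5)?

Write h(n) = an^4 + bn^3 + cn^2 + dn + e. Substituting each data point gives a linear system:
  e = -6
  a + b + c + d + e = -19/2
  16a + 8b + 4c + 2d + e = -74
  81a + 27b + 9c + 3d + e = -705/2
  256a + 64b + 16c + 4d + e = -1094
Solving the system yields a = -4, b = -3/2, c = 2, d = 0, e = -6.
So h(n) = -4n^4 - (3/2)n^3 + 2n^2 - 6.
Then h(5) = -5287/2.

-5287/2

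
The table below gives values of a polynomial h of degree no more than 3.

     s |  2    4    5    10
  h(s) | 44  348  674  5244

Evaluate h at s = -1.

Using the Lagrange interpolation formula with nodes 2, 4, 5, 10:
  L_0(s) = (s - 4)(s - 5)(s - 10) / -48
  L_1(s) = (s - 2)(s - 5)(s - 10) / 12
  L_2(s) = (s - 2)(s - 4)(s - 10) / -15
  L_3(s) = (s - 2)(s - 4)(s - 5) / 240
Then h(s) = 44·L_0(s) + 348·L_1(s) + 674·L_2(s) + 5244·L_3(s).
Expanding and collecting terms gives h(s) = 5s^3 + 3s^2 - 6s + 4.
Evaluating at s = -1: h(-1) = 8.

8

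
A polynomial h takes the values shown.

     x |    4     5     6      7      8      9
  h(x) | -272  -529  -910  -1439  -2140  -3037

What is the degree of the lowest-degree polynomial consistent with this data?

Forward differences of the values at x = 4, 5, 6, 7, 8, 9:
  h  : -272  -529  -910  -1439  -2140  -3037
  Δ  : -257  -381  -529  -701  -897
  Δ^2: -124  -148  -172  -196
  Δ^3: -24  -24  -24
  Δ^4: 0  0
  Δ^5: 0
The third differences are constant (-24) and nonzero, while all higher differences vanish, so the minimal degree is 3.

3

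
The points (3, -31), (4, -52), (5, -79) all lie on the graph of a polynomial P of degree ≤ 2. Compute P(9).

-247

Write P(u) = au^2 + bu + c. Substituting each data point gives a linear system:
  9a + 3b + c = -31
  16a + 4b + c = -52
  25a + 5b + c = -79
Solving the system yields a = -3, b = 0, c = -4.
So P(u) = -3u^2 - 4.
Then P(9) = -247.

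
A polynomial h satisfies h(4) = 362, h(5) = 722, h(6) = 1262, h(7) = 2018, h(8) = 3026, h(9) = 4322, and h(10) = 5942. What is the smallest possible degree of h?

Forward differences of the values at s = 4, 5, 6, 7, 8, 9, 10:
  h  : 362  722  1262  2018  3026  4322  5942
  Δ  : 360  540  756  1008  1296  1620
  Δ^2: 180  216  252  288  324
  Δ^3: 36  36  36  36
  Δ^4: 0  0  0
  Δ^5: 0  0
  Δ^6: 0
The third differences are constant (36) and nonzero, while all higher differences vanish, so the minimal degree is 3.

3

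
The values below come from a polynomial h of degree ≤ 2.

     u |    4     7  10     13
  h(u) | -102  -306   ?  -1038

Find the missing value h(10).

-618

The 3 known points determine the degree-2 polynomial uniquely.
Write h(u) = au^2 + bu + c. Substituting each data point gives a linear system:
  16a + 4b + c = -102
  49a + 7b + c = -306
  169a + 13b + c = -1038
Solving the system yields a = -6, b = -2, c = 2.
So h(u) = -6u² - 2u + 2.
Then h(10) = -618.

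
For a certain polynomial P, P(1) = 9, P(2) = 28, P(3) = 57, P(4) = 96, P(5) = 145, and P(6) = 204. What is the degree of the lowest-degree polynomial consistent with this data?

2

Forward differences of the values at x = 1, 2, 3, 4, 5, 6:
  P  : 9  28  57  96  145  204
  Δ  : 19  29  39  49  59
  Δ^2: 10  10  10  10
  Δ^3: 0  0  0
  Δ^4: 0  0
  Δ^5: 0
The second differences are constant (10) and nonzero, while all higher differences vanish, so the minimal degree is 2.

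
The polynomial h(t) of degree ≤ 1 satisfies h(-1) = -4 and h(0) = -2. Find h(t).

Write h(t) = at + b. Substituting each data point gives a linear system:
  -a + b = -4
  b = -2
Solving the system yields a = 2, b = -2.
So h(t) = 2t - 2.
Check: h(-1) = -4. ✓

h(t) = 2t - 2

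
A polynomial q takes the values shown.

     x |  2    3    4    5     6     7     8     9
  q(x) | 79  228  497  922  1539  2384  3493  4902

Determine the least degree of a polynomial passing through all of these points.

Forward differences of the values at x = 2, 3, 4, 5, 6, 7, 8, 9:
  q  : 79  228  497  922  1539  2384  3493  4902
  Δ  : 149  269  425  617  845  1109  1409
  Δ^2: 120  156  192  228  264  300
  Δ^3: 36  36  36  36  36
  Δ^4: 0  0  0  0
  Δ^5: 0  0  0
  Δ^6: 0  0
  Δ^7: 0
The third differences are constant (36) and nonzero, while all higher differences vanish, so the minimal degree is 3.

3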